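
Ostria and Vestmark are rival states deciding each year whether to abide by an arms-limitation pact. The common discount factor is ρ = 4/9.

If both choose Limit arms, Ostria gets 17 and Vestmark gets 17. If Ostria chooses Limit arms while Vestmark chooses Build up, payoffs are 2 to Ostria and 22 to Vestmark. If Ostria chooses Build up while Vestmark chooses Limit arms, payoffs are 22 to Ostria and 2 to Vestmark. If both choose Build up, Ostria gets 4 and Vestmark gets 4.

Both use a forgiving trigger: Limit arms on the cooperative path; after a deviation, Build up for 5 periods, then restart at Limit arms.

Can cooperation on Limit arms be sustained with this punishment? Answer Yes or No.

Yes

Comparing payoff streams over the 6 periods until play realigns: cooperate → 17(1+ρ+…+ρ^5); deviate → 22 + 4(ρ+…+ρ^5).
Cooperation is sustained iff (17−4)(ρ+…+ρ^5) ≥ 22−17.
ρ+…+ρ^5 = 4/9·(1−(4/9)^5)/(1−4/9) = 0.7861, and (22−17)/(17−4) = 0.3846.
0.7861 ≥ 0.3846, so cooperation is sustainable.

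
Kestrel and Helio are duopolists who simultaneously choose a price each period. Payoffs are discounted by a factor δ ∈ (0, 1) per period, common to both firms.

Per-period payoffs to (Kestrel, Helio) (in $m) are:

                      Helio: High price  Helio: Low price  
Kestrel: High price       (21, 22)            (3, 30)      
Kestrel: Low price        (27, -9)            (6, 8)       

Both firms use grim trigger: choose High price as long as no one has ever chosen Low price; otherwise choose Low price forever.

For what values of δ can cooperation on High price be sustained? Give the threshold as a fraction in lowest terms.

Kestrel: cooperation gives 21 each period; deviation gives 27 once then 6 forever.
  21/(1−δ) ≥ 27 + 6δ/(1−δ) ⇒ δ ≥ 6/21 = 2/7.
Helio: cooperation gives 22 each period; deviation gives 30 once then 8 forever.
  δ ≥ 8/22 = 4/11.
Both must hold, so the binding constraint is Helio's: δ ≥ 4/11.

4/11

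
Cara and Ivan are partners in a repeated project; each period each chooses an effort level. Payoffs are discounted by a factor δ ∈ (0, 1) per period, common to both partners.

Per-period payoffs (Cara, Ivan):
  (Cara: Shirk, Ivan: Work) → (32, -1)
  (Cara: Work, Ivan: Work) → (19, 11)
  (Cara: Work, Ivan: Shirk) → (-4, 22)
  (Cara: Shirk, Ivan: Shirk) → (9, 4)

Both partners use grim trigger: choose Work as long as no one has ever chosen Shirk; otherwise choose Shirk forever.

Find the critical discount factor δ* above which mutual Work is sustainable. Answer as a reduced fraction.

Cara: cooperation gives 19 each period; deviation gives 32 once then 9 forever.
  19/(1−δ) ≥ 32 + 9δ/(1−δ) ⇒ δ ≥ 13/23.
Ivan: cooperation gives 11 each period; deviation gives 22 once then 4 forever.
  δ ≥ 11/18.
Both must hold, so the binding constraint is Ivan's: δ ≥ 11/18.

11/18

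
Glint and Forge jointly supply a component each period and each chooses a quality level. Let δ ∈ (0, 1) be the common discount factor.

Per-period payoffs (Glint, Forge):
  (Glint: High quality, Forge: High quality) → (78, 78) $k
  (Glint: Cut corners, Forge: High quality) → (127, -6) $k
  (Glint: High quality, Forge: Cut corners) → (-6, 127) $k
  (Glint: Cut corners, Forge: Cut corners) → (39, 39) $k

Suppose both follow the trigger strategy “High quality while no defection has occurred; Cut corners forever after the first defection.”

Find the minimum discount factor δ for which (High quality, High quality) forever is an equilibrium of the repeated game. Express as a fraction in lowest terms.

49/88

78/(1−δ) ≥ 127 + 39δ/(1−δ)
78 ≥ 127 − 88δ
δ ≥ 49/88.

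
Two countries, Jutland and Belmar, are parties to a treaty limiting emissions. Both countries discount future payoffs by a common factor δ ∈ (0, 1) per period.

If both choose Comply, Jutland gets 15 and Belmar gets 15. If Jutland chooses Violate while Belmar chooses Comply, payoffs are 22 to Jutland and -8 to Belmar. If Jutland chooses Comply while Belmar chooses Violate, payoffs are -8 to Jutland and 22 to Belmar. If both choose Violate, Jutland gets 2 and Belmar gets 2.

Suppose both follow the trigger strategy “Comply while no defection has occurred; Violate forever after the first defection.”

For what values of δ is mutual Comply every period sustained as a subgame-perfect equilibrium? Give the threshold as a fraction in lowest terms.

Cooperation forever yields 15 each period: 15/(1−δ).
Deviating yields 22 once, then 2 forever: 22 + 2δ/(1−δ).
No profitable deviation requires 15/(1−δ) ≥ 22 + 2δ/(1−δ).
Multiplying by (1−δ): 15 ≥ 22(1−δ) + 2δ = 22 − 20δ.
So 20δ ≥ 7, i.e. δ ≥ 7/20.

7/20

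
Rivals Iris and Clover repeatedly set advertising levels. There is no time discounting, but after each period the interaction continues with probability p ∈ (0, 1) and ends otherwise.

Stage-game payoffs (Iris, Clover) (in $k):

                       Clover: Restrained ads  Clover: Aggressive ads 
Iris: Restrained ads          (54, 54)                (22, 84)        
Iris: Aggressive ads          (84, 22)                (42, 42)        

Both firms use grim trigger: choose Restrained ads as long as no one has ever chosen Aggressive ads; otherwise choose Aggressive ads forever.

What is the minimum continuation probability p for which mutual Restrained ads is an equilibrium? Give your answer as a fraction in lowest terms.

5/7

Expected cooperation value is 54 + p·54 + p²·54 + … = 54/(1−p); deviation gives 84 + p·42/(1−p).
54 ≥ 84(1−p) + 42p ⇒ 42p ≥ 30 ⇒ p ≥ 30/42 = 5/7.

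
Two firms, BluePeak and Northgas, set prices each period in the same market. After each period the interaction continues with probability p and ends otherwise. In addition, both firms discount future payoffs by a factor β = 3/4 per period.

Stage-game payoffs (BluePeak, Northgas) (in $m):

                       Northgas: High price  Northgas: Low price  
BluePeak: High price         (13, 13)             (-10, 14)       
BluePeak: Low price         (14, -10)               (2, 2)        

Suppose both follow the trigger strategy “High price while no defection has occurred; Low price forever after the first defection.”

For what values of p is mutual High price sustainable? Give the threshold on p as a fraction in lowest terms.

1/9

With continuation probability p and discount β, the effective per-period discount factor is βp.
Grim-trigger IC: βp ≥ (14−13)/(14−2) = 1/12.
So p ≥ (1/12)/(3/4) = 1/9.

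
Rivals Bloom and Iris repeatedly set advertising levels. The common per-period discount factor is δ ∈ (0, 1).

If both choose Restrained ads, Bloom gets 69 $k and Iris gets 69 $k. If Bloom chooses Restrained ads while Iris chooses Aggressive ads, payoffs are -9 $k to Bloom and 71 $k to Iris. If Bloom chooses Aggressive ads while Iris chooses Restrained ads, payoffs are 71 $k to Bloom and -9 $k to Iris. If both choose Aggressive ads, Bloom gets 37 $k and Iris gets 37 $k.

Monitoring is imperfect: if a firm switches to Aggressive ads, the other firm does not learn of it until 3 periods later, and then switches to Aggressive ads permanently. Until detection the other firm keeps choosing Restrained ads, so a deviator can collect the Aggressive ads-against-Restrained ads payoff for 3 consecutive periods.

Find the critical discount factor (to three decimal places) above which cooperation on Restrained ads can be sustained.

A deviator earns 71 for 3 periods, then 37 forever; cooperating earns 69 forever. Multiplying the IC by (1−δ):
69 ≥ 71(1−δ^3) + 37δ^3, so 34·δ^3 ≥ 2 and δ^3 ≥ 1/17.
δ ≥ (1/17)^(1/3) ≈ 0.389.

0.389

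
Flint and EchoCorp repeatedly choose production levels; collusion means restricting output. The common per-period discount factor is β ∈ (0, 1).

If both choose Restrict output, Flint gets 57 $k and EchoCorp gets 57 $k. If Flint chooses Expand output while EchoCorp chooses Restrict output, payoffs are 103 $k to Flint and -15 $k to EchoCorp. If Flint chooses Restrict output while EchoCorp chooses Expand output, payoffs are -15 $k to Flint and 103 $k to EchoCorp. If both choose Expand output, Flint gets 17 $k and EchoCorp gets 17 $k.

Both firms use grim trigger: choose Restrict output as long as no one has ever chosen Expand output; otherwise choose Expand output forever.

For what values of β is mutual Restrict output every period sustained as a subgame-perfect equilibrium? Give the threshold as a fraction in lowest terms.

23/43

Under grim trigger the critical discount factor is (T−C)/(T−P) with T = 103, C = 57, P = 17.
β* = (103−57)/(103−17) = 46/86 = 23/43.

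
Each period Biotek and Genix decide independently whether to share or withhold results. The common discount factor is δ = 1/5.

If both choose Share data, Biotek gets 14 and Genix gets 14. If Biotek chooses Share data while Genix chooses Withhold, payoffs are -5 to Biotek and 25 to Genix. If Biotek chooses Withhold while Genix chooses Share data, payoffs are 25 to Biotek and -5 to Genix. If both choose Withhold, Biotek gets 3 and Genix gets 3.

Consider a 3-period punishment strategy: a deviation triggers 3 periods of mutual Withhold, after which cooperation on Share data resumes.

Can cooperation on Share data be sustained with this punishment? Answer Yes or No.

Comparing payoff streams over the 4 periods until play realigns: cooperate → 14(1+δ+…+δ^3); deviate → 25 + 3(δ+…+δ^3).
Cooperation is sustained iff (14−3)(δ+…+δ^3) ≥ 25−14.
δ+…+δ^3 = 1/5·(1−(1/5)^3)/(1−1/5) = 0.2480, and (25−14)/(14−3) = 1.0000.
0.2480 < 1.0000, so cooperation is not sustainable.

No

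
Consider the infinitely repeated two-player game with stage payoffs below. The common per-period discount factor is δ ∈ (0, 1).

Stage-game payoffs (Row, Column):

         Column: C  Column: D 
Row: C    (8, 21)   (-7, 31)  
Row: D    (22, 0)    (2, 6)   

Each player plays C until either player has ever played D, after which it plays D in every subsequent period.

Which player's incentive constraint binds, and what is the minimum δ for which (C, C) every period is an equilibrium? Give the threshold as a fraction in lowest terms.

Row: cooperation gives 8 each period; deviation gives 22 once then 2 forever.
  8/(1−δ) ≥ 22 + 2δ/(1−δ) ⇒ δ ≥ 14/20 = 7/10.
Column: cooperation gives 21 each period; deviation gives 31 once then 6 forever.
  δ ≥ 10/25 = 2/5.
Both must hold, so the binding constraint is Row's: δ ≥ 7/10.

Row; δ ≥ 7/10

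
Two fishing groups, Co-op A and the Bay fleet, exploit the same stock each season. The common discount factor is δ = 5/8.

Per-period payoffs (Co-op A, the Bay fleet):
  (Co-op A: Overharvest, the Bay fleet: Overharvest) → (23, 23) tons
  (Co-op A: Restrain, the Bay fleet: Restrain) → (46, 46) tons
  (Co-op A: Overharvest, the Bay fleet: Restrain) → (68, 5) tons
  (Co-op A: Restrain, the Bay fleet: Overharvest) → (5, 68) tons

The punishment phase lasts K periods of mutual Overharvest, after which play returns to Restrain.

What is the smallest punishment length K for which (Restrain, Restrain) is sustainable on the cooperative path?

No profitable deviation requires (46−23)(δ+…+δ^K) ≥ 68−46, i.e. δ+…+δ^K ≥ 22/23 ≈ 0.9565.
With δ = 5/8, the partial sums are K=1: 0.6250, K=2: 1.0156.
K = 2 is the first length at which the sum reaches 0.9565.

2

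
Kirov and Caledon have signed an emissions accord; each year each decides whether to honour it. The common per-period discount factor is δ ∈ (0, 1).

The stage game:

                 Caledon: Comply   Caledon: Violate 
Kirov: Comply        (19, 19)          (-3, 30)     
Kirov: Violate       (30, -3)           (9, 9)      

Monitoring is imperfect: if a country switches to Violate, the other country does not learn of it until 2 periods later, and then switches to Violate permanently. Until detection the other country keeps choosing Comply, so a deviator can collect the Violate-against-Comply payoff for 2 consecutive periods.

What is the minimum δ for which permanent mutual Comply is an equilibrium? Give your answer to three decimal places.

A deviator earns 30 for 2 periods, then 9 forever; cooperating earns 19 forever. Multiplying the IC by (1−δ):
19 ≥ 30(1−δ^2) + 9δ^2, so 21·δ^2 ≥ 11 and δ^2 ≥ 11/21.
δ ≥ (11/21)^(1/2) ≈ 0.724.

0.724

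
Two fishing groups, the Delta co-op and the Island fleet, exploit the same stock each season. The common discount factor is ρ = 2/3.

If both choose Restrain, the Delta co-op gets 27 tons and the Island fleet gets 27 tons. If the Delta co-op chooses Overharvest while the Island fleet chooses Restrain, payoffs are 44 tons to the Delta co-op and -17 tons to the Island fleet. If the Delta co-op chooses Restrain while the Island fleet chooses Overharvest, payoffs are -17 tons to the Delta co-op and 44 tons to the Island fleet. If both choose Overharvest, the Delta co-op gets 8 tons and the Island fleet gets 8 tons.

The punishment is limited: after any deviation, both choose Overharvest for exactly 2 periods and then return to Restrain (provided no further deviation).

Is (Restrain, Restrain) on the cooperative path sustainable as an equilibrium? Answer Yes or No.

IC: ρ+…+ρ^2 ≥ (44−27)/(27−8) = 17/19.
At ρ = 2/3: partial sum = 1.1111 ≥ 0.8947. Cooperation sustainable.

Yes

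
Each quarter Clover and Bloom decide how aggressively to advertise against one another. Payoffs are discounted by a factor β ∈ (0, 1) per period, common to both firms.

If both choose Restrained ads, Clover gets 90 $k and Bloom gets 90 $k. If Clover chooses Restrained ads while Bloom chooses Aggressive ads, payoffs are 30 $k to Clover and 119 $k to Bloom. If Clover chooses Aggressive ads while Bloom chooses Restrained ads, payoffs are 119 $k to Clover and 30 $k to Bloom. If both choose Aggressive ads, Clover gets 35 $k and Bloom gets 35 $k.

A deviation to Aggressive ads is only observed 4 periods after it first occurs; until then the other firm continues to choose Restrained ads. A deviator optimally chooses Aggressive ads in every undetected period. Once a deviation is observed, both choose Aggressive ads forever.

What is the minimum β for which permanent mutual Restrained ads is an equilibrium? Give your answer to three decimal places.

The best deviation is to choose Aggressive ads for all 4 undetected periods, earning 119 each, then 35 forever once detected.
Deviation value: 119(1−β^4)/(1−β) + 35β^4/(1−β); cooperation value: 90/(1−β).
IC: 90 ≥ 119(1−β^4) + 35β^4 = 119 − 84β^4.
So β^4 ≥ 29/84, giving β ≥ (29/84)^(1/4) ≈ 0.767.

0.767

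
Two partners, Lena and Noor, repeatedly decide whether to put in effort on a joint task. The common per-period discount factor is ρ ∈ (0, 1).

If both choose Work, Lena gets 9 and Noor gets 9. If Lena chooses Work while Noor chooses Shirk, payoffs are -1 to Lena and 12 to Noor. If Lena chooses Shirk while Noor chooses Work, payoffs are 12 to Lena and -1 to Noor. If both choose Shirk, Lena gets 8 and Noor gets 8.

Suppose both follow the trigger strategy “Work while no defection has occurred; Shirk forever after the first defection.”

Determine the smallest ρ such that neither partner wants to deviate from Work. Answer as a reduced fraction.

Cooperation forever yields 9 each period: 9/(1−ρ).
Deviating yields 12 once, then 8 forever: 12 + 8ρ/(1−ρ).
No profitable deviation requires 9/(1−ρ) ≥ 12 + 8ρ/(1−ρ).
Multiplying by (1−ρ): 9 ≥ 12(1−ρ) + 8ρ = 12 − 4ρ.
So 4ρ ≥ 3, i.e. ρ ≥ 3/4.

3/4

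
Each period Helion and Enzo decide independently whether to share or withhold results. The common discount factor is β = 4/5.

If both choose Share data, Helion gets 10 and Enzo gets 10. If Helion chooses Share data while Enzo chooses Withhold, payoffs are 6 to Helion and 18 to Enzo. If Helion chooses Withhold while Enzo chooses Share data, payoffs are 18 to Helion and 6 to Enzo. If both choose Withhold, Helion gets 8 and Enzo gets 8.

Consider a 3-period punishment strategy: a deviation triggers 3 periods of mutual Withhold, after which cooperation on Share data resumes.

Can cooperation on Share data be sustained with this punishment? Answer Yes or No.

No

Comparing payoff streams over the 4 periods until play realigns: cooperate → 10(1+β+…+β^3); deviate → 18 + 8(β+…+β^3).
Cooperation is sustained iff (10−8)(β+…+β^3) ≥ 18−10.
β+…+β^3 = 4/5·(1−(4/5)^3)/(1−4/5) = 1.9520, and (18−10)/(10−8) = 4.0000.
1.9520 < 4.0000, so cooperation is not sustainable.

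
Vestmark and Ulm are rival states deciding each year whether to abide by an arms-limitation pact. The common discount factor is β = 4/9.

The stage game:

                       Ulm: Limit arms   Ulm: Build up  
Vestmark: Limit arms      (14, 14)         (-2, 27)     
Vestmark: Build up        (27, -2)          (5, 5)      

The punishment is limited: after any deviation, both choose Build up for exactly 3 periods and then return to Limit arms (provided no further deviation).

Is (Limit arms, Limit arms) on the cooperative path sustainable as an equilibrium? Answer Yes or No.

No

A one-shot deviation gives 27 now, then 5 for 3 periods, then back to 14.
Gain from deviating: (27−14) today; loss: (14−5) in each of the next 3 periods.
No-deviation condition: (14−5)(β+…+β^3) ≥ 27−14, i.e. β+…+β^3 ≥ 13/9.
At β = 4/9: β+…+β^3 = 0.7298 < 1.4444.
So cooperation is not sustainable.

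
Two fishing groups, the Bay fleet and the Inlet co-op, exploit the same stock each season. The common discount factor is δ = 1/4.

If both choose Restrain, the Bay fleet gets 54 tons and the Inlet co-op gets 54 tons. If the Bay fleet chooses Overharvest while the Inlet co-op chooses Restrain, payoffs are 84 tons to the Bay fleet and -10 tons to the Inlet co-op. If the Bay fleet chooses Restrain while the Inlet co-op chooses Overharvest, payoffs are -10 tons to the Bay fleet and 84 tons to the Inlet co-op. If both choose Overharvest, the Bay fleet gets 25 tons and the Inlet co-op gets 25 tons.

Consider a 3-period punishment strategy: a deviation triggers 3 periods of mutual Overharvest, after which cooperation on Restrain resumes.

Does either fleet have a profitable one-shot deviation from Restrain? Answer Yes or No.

IC: δ+…+δ^3 ≥ (84−54)/(54−25) = 30/29.
At δ = 1/4: partial sum = 0.3281 < 1.0345. Cooperation not sustainable.

Yes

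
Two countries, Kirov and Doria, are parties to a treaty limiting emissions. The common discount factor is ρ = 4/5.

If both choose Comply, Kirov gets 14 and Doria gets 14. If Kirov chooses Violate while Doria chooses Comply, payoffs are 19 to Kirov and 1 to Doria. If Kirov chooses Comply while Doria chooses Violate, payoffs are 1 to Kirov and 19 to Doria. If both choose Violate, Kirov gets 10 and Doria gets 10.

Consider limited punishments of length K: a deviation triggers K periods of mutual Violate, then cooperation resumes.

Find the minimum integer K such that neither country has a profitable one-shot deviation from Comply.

Need Σ_{k=1}^{K} ρ^k ≥ (19−14)/(14−10) = 1.2500 at ρ = 4/5.
At K = 1 the sum is 0.8000 < 1.2500; at K = 2 it is 1.4400 ≥ 1.2500.
So the minimum punishment length is K = 2.

2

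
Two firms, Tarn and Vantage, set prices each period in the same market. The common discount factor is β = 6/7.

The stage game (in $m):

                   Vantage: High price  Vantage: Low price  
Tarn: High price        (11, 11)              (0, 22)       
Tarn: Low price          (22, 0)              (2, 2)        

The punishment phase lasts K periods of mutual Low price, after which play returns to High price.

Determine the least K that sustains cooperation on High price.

2

No profitable deviation requires (11−2)(β+…+β^K) ≥ 22−11, i.e. β+…+β^K ≥ 11/9 ≈ 1.2222.
With β = 6/7, the partial sums are K=1: 0.8571, K=2: 1.5918.
K = 2 is the first length at which the sum reaches 1.2222.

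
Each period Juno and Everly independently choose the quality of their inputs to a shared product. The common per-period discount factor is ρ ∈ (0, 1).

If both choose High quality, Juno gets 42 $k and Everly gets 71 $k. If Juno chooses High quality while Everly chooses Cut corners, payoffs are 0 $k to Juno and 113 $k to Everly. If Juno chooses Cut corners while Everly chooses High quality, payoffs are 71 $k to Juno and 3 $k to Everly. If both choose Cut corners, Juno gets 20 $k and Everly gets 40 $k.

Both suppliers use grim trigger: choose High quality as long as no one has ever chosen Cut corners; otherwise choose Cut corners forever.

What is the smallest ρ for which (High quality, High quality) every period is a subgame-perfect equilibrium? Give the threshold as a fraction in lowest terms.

42/73

For Juno: deviation gain 71−42 = 29, per-period punishment loss 42−20 = 22. IC gives ρ ≥ 29/51.
For Everly: gain 42, loss 31 per period, so ρ ≥ 42/73.
The tighter constraint is Everly's, so cooperation needs ρ ≥ 42/73.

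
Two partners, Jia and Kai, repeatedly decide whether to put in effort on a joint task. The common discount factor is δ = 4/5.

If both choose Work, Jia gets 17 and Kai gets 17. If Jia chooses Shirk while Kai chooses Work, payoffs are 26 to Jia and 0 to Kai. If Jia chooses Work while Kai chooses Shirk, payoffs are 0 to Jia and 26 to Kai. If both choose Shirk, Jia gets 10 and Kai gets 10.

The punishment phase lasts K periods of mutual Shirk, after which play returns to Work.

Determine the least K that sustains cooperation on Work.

2

IC: δ(1−δ^K)/(1−δ) ≥ (26−17)/(17−10) = 9/7.
With δ = 4/5: need 1 − δ^K ≥ 9/7·(1−4/5)/(4/5), i.e. δ^K ≤ 0.6786.
Since (4/5)^1 = 0.8000 and (4/5)^2 = 0.6400, the smallest such K is 2.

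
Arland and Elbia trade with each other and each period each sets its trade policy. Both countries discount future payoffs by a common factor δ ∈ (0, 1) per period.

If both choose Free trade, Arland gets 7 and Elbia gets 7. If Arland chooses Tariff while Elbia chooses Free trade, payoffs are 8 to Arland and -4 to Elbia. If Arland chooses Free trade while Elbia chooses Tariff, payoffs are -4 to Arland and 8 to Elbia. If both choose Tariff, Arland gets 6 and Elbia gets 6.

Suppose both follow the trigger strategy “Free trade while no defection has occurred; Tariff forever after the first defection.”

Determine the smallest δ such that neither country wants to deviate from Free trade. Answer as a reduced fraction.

7/(1−δ) ≥ 8 + 6δ/(1−δ)
7 ≥ 8 − 2δ
δ ≥ 1/2.

1/2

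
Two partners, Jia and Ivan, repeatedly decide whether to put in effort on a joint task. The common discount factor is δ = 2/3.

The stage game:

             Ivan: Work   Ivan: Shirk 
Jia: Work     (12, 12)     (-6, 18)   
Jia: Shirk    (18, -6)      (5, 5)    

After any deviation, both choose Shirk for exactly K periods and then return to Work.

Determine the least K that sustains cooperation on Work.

2

Need Σ_{k=1}^{K} δ^k ≥ (18−12)/(12−5) = 0.8571 at δ = 2/3.
At K = 1 the sum is 0.6667 < 0.8571; at K = 2 it is 1.1111 ≥ 0.8571.
So the minimum punishment length is K = 2.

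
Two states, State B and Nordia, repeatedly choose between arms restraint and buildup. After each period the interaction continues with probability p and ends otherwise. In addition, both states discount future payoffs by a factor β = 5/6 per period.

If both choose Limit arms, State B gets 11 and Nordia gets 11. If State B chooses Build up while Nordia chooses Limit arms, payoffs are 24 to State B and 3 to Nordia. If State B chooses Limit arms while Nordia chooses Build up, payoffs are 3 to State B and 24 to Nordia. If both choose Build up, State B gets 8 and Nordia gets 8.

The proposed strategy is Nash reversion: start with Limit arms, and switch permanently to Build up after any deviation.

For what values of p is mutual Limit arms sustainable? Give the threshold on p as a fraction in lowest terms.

39/40

Expected continuation weight on next period's payoff is β·p = 5/6·p, which plays the role of the discount factor.
Cooperation requires 5/6·p ≥ (24−11)/(24−8) = 13/16, hence p ≥ 39/40.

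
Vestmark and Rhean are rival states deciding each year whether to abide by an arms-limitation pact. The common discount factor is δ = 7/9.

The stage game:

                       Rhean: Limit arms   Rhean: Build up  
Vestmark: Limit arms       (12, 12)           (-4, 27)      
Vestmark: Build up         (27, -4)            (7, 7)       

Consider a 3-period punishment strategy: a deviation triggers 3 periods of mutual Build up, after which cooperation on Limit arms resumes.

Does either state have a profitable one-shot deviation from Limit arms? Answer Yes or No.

Yes

IC: δ+…+δ^3 ≥ (27−12)/(12−7) = 3.
At δ = 7/9: partial sum = 1.8532 < 3.0000. Cooperation not sustainable.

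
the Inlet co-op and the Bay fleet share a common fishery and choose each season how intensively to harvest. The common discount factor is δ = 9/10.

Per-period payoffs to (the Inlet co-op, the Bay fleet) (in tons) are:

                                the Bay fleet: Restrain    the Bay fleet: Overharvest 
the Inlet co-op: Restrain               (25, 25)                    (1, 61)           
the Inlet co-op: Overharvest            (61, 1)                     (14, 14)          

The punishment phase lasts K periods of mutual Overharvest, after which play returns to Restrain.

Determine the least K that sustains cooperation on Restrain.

5

Need Σ_{k=1}^{K} δ^k ≥ (61−25)/(25−14) = 3.2727 at δ = 9/10.
At K = 4 the sum is 3.0951 < 3.2727; at K = 5 it is 3.6856 ≥ 3.2727.
So the minimum punishment length is K = 5.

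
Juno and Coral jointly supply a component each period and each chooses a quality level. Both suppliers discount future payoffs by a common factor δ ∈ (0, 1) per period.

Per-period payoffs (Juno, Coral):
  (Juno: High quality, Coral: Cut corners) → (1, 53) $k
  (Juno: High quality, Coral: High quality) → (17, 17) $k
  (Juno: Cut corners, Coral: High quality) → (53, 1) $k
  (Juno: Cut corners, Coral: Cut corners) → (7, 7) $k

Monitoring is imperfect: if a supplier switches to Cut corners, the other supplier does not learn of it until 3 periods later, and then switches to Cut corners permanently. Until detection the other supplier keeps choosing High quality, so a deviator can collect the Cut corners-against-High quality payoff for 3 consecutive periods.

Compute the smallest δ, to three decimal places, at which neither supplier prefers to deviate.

The best deviation is to choose Cut corners for all 3 undetected periods, earning 53 each, then 7 forever once detected.
Deviation value: 53(1−δ^3)/(1−δ) + 7δ^3/(1−δ); cooperation value: 17/(1−δ).
IC: 17 ≥ 53(1−δ^3) + 7δ^3 = 53 − 46δ^3.
So δ^3 ≥ 36/46 = 18/23, giving δ ≥ (18/23)^(1/3) ≈ 0.922.

0.922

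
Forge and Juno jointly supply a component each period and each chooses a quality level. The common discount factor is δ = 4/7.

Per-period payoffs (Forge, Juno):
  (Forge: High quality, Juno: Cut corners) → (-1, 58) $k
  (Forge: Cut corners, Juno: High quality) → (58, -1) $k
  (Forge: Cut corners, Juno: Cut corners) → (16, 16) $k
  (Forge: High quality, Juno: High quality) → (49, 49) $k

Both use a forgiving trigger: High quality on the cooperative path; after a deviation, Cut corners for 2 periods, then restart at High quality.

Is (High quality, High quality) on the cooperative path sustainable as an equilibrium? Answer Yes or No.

Yes

Comparing payoff streams over the 3 periods until play realigns: cooperate → 49(1+δ+…+δ^2); deviate → 58 + 16(δ+…+δ^2).
Cooperation is sustained iff (49−16)(δ+…+δ^2) ≥ 58−49.
δ+…+δ^2 = 4/7·(1−(4/7)^2)/(1−4/7) = 0.8980, and (58−49)/(49−16) = 0.2727.
0.8980 ≥ 0.2727, so cooperation is sustainable.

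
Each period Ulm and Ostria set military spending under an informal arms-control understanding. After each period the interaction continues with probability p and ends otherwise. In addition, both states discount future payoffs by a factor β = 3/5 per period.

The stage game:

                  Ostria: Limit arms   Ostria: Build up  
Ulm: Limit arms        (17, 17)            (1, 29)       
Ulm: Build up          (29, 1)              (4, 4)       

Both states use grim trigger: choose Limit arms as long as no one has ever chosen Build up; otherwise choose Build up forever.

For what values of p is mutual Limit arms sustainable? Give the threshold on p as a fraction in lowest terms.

Expected continuation weight on next period's payoff is β·p = 3/5·p, which plays the role of the discount factor.
Cooperation requires 3/5·p ≥ (29−17)/(29−4) = 12/25, hence p ≥ 4/5.

4/5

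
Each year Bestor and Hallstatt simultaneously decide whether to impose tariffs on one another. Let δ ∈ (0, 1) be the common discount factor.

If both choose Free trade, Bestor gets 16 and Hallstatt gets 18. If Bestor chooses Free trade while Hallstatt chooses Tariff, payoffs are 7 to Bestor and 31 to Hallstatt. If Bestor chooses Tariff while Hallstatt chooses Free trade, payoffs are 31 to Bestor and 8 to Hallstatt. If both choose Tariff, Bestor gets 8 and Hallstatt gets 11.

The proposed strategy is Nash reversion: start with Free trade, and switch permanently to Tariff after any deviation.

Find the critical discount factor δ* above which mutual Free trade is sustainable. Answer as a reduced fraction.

Bestor's threshold: (31−16)/(31−8) = 15/23.
Hallstatt's threshold: (31−18)/(31−11) = 13/20.
15/23 > 13/20, so Bestor binds and δ* = 15/23.

15/23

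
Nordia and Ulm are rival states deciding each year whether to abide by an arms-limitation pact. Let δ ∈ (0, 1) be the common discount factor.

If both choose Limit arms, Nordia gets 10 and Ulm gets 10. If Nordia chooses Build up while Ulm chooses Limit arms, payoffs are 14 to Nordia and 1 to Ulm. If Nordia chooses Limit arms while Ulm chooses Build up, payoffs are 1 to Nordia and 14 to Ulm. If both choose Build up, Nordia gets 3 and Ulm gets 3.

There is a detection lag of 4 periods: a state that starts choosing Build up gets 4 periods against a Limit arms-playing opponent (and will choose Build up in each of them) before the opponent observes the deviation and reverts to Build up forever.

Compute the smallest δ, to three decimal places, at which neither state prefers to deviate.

A deviator earns 14 for 4 periods, then 3 forever; cooperating earns 10 forever. Multiplying the IC by (1−δ):
10 ≥ 14(1−δ^4) + 3δ^4, so 11·δ^4 ≥ 4 and δ^4 ≥ 4/11.
δ ≥ (4/11)^(1/4) ≈ 0.777.

0.777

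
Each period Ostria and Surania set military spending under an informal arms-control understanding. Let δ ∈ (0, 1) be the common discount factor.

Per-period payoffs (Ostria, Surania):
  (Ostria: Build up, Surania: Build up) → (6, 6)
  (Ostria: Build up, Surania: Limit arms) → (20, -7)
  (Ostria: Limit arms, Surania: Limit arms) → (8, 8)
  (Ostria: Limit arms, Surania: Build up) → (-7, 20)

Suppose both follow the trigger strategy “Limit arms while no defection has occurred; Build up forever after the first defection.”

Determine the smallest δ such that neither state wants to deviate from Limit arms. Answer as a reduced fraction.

6/7

8/(1−δ) ≥ 20 + 6δ/(1−δ)
8 ≥ 20 − 14δ
δ ≥ 12/14 = 6/7.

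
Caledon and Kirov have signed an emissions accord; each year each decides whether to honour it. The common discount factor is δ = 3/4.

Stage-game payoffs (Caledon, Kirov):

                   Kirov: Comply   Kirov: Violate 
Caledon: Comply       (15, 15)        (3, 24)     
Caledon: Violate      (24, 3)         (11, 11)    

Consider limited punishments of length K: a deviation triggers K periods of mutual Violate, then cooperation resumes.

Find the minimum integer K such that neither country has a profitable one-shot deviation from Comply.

IC: δ(1−δ^K)/(1−δ) ≥ (24−15)/(15−11) = 9/4.
With δ = 3/4: need 1 − δ^K ≥ 9/4·(1−3/4)/(3/4), i.e. δ^K ≤ 0.2500.
Since (3/4)^4 = 0.3164 and (3/4)^5 = 0.2373, the smallest such K is 5.

5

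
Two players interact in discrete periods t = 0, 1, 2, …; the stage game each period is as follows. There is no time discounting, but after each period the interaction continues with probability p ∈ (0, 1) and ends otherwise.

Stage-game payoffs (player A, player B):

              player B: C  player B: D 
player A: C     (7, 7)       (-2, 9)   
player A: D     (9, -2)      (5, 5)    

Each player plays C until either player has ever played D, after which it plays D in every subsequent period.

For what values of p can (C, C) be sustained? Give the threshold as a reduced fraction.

1/2

Expected cooperation value is 7 + p·7 + p²·7 + … = 7/(1−p); deviation gives 9 + p·5/(1−p).
7 ≥ 9(1−p) + 5p ⇒ 4p ≥ 2 ⇒ p ≥ 2/4 = 1/2.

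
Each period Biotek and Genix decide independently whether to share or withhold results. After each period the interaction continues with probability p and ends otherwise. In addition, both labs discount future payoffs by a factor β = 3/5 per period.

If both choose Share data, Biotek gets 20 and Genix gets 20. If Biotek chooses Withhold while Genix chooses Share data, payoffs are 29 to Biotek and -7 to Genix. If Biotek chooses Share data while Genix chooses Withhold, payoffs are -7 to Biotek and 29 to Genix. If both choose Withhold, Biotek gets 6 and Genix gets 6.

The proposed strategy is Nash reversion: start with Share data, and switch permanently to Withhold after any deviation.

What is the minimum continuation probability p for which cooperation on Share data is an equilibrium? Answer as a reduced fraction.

15/23

Expected continuation weight on next period's payoff is β·p = 3/5·p, which plays the role of the discount factor.
Cooperation requires 3/5·p ≥ (29−20)/(29−6) = 9/23, hence p ≥ 15/23.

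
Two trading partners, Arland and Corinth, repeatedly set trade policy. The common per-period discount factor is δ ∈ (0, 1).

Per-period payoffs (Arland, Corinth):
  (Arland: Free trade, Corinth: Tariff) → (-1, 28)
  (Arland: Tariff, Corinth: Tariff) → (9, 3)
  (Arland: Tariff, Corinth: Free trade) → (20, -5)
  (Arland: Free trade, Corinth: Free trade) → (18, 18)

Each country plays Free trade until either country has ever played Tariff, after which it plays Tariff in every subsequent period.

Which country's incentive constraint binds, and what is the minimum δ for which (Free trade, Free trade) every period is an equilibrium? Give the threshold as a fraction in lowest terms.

Corinth; δ ≥ 2/5

Arland: cooperation gives 18 each period; deviation gives 20 once then 9 forever.
  18/(1−δ) ≥ 20 + 9δ/(1−δ) ⇒ δ ≥ 2/11.
Corinth: cooperation gives 18 each period; deviation gives 28 once then 3 forever.
  δ ≥ 10/25 = 2/5.
Both must hold, so the binding constraint is Corinth's: δ ≥ 2/5.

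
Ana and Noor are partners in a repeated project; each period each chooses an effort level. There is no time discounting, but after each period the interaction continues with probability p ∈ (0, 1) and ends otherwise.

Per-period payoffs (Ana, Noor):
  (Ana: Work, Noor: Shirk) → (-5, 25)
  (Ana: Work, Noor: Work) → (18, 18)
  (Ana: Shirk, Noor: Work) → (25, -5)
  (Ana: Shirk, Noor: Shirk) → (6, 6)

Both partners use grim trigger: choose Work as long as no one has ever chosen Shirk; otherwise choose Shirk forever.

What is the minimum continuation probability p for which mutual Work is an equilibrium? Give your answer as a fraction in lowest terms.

7/19

Expected cooperation value is 18 + p·18 + p²·18 + … = 18/(1−p); deviation gives 25 + p·6/(1−p).
18 ≥ 25(1−p) + 6p ⇒ 19p ≥ 7 ⇒ p ≥ 7/19.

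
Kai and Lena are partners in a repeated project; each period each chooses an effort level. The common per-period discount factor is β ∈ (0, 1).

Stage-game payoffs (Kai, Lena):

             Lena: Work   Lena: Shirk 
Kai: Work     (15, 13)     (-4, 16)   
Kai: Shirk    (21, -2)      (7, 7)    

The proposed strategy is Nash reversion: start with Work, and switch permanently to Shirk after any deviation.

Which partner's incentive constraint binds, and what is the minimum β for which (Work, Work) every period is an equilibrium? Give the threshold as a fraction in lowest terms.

Kai; β ≥ 3/7

For Kai: deviation gain 21−15 = 6, per-period punishment loss 15−7 = 8. IC gives β ≥ 6/14 = 3/7.
For Lena: gain 3, loss 6 per period, so β ≥ 3/9 = 1/3.
The tighter constraint is Kai's, so cooperation needs β ≥ 3/7.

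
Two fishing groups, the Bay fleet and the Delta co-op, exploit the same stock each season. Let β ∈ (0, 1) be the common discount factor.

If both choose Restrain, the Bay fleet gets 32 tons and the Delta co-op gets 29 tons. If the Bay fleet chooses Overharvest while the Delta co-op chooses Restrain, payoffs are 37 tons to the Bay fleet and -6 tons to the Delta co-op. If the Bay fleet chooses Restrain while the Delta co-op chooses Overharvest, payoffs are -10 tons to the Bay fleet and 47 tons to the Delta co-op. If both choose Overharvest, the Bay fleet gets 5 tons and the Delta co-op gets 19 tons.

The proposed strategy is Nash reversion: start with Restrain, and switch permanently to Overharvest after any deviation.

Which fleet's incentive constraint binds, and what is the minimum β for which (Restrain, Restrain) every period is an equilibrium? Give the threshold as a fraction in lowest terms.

the Bay fleet's threshold: (37−32)/(37−5) = 5/32.
the Delta co-op's threshold: (47−29)/(47−19) = 9/14.
5/32 < 9/14, so the Delta co-op binds and β* = 9/14.

the Delta co-op; β ≥ 9/14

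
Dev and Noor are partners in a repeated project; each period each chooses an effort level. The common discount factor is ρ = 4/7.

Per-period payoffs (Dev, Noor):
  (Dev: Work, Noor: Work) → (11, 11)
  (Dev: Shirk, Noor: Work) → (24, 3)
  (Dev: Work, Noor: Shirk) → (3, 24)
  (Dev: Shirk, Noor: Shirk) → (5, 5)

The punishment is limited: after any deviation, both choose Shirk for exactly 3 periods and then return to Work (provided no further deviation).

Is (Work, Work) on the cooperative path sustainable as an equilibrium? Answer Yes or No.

A one-shot deviation gives 24 now, then 5 for 3 periods, then back to 11.
Gain from deviating: (24−11) today; loss: (11−5) in each of the next 3 periods.
No-deviation condition: (11−5)(ρ+…+ρ^3) ≥ 24−11, i.e. ρ+…+ρ^3 ≥ 13/6.
At ρ = 4/7: ρ+…+ρ^3 = 1.0845 < 2.1667.
So cooperation is not sustainable.

No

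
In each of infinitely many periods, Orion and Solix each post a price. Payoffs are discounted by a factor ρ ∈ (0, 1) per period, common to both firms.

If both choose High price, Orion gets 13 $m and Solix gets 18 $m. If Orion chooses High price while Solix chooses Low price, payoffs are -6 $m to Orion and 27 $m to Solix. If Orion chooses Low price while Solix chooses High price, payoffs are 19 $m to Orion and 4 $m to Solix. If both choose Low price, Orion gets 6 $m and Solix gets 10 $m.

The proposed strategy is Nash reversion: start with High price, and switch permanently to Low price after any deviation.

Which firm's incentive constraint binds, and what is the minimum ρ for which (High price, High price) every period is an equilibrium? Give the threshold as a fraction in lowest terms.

For Orion: deviation gain 19−13 = 6, per-period punishment loss 13−6 = 7. IC gives ρ ≥ 6/13.
For Solix: gain 9, loss 8 per period, so ρ ≥ 9/17.
The tighter constraint is Solix's, so cooperation needs ρ ≥ 9/17.

Solix; ρ ≥ 9/17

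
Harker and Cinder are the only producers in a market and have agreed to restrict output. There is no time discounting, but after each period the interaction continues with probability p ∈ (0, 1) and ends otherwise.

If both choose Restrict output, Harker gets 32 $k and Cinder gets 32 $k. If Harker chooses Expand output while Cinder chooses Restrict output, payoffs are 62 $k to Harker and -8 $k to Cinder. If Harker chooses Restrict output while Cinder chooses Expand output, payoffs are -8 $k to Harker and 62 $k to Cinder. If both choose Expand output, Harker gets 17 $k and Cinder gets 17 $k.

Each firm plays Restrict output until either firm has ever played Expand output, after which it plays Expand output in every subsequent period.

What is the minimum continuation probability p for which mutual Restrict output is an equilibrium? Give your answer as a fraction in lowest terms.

Expected cooperation value is 32 + p·32 + p²·32 + … = 32/(1−p); deviation gives 62 + p·17/(1−p).
32 ≥ 62(1−p) + 17p ⇒ 45p ≥ 30 ⇒ p ≥ 30/45 = 2/3.

2/3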